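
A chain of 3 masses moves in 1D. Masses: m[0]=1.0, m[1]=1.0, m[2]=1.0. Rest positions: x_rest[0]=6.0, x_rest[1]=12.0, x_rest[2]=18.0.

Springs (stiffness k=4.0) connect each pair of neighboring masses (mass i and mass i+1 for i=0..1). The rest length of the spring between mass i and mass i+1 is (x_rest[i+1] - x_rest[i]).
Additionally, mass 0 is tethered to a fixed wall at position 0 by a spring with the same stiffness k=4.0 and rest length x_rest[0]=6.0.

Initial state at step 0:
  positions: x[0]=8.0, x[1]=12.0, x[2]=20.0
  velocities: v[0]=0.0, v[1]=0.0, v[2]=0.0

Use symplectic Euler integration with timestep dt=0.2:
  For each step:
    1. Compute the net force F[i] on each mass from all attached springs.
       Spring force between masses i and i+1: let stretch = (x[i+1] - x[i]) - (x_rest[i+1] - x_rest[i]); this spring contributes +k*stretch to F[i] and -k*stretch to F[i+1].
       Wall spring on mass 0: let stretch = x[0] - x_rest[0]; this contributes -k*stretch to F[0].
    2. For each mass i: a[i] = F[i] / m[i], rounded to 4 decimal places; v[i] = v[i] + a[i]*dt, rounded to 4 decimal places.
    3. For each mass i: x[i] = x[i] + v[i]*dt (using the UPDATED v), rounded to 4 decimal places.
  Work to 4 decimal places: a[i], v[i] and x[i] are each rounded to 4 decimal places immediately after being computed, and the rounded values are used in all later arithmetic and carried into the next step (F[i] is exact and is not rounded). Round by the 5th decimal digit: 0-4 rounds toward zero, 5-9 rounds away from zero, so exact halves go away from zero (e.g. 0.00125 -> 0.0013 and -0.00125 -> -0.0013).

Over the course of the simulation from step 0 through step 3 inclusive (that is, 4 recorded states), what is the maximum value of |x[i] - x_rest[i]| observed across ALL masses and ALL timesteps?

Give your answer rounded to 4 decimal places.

Step 0: x=[8.0000 12.0000 20.0000] v=[0.0000 0.0000 0.0000]
Step 1: x=[7.3600 12.6400 19.6800] v=[-3.2000 3.2000 -1.6000]
Step 2: x=[6.3872 13.5616 19.1936] v=[-4.8640 4.6080 -2.4320]
Step 3: x=[5.5404 14.2364 18.7661] v=[-4.2342 3.3741 -2.1376]
Max displacement = 2.2364

Answer: 2.2364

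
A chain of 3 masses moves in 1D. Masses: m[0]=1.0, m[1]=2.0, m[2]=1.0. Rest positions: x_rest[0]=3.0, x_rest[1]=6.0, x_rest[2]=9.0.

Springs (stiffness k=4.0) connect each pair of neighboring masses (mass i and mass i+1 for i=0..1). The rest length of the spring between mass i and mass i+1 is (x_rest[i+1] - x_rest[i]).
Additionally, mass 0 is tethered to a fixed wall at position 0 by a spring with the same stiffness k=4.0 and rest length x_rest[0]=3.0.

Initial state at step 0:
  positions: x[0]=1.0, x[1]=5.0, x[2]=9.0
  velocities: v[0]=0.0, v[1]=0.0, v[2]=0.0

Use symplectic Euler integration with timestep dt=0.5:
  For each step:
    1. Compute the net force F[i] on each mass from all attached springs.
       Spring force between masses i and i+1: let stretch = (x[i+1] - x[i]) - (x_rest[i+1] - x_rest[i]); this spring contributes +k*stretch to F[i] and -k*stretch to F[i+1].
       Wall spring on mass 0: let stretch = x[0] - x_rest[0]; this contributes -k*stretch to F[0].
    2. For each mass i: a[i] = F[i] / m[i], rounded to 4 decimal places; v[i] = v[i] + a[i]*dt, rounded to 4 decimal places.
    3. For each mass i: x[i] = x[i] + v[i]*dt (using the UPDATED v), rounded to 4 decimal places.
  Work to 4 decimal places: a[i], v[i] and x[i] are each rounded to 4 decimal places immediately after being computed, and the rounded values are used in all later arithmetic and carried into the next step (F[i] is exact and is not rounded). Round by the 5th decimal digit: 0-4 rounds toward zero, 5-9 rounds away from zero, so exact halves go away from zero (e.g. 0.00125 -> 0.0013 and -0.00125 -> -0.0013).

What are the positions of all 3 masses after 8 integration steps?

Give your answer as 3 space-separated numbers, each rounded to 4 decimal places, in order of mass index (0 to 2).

Answer: 4.7500 6.5000 10.0000

Derivation:
Step 0: x=[1.0000 5.0000 9.0000] v=[0.0000 0.0000 0.0000]
Step 1: x=[4.0000 5.0000 8.0000] v=[6.0000 0.0000 -2.0000]
Step 2: x=[4.0000 6.0000 7.0000] v=[0.0000 2.0000 -2.0000]
Step 3: x=[2.0000 6.5000 8.0000] v=[-4.0000 1.0000 2.0000]
Step 4: x=[2.5000 5.5000 10.5000] v=[1.0000 -2.0000 5.0000]
Step 5: x=[3.5000 5.5000 11.0000] v=[2.0000 0.0000 1.0000]
Step 6: x=[3.0000 7.2500 9.0000] v=[-1.0000 3.5000 -4.0000]
Step 7: x=[3.7500 7.7500 8.2500] v=[1.5000 1.0000 -1.5000]
Step 8: x=[4.7500 6.5000 10.0000] v=[2.0000 -2.5000 3.5000]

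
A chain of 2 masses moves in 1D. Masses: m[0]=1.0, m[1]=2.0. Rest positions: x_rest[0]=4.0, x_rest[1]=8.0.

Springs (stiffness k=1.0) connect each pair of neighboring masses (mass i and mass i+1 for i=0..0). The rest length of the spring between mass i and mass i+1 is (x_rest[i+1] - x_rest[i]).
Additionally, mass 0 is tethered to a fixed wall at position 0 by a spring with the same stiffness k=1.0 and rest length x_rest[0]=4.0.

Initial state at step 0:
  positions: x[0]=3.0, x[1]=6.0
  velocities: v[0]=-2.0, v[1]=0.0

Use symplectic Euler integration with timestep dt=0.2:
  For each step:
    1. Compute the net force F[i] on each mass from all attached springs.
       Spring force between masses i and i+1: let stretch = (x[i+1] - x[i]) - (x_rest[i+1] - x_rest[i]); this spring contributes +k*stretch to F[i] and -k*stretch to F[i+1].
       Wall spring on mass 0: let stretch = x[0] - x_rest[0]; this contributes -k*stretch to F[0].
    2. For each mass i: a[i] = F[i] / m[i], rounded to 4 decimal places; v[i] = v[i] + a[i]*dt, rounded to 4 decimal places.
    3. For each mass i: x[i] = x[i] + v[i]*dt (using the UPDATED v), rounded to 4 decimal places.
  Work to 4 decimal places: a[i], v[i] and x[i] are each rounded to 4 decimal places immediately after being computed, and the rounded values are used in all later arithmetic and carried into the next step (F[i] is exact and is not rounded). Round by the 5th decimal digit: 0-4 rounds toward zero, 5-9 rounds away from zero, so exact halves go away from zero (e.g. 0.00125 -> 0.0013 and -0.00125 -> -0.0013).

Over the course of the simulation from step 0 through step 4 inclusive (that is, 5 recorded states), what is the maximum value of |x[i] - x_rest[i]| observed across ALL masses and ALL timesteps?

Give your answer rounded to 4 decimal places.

Step 0: x=[3.0000 6.0000] v=[-2.0000 0.0000]
Step 1: x=[2.6000 6.0200] v=[-2.0000 0.1000]
Step 2: x=[2.2328 6.0516] v=[-1.8360 0.1580]
Step 3: x=[1.9290 6.0868] v=[-1.5188 0.1761]
Step 4: x=[1.7144 6.1189] v=[-1.0730 0.1603]
Max displacement = 2.2856

Answer: 2.2856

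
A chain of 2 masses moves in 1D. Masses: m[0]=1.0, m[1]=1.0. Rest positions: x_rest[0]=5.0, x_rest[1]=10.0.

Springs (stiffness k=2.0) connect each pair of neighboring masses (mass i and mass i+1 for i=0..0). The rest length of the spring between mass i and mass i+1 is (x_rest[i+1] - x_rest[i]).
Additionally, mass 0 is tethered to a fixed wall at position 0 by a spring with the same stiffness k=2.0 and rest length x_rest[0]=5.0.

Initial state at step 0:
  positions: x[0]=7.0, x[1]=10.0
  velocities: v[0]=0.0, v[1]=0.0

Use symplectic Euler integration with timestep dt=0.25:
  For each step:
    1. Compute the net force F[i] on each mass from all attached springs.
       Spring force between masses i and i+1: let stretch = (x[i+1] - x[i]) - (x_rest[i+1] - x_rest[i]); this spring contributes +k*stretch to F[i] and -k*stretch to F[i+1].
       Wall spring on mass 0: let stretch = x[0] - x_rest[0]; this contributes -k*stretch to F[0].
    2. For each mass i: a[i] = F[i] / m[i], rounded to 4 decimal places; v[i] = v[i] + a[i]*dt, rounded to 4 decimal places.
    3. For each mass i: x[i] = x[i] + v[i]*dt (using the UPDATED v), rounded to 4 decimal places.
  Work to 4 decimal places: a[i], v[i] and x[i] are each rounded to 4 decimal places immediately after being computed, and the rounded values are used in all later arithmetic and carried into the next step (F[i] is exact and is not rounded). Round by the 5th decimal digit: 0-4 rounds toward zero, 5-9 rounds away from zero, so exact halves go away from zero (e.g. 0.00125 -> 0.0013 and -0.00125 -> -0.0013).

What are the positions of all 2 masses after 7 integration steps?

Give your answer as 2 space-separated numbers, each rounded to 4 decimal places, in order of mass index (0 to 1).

Answer: 4.4268 10.2658

Derivation:
Step 0: x=[7.0000 10.0000] v=[0.0000 0.0000]
Step 1: x=[6.5000 10.2500] v=[-2.0000 1.0000]
Step 2: x=[5.6563 10.6563] v=[-3.3750 1.6250]
Step 3: x=[4.7305 11.0626] v=[-3.7032 1.6250]
Step 4: x=[4.0049 11.3024] v=[-2.9024 0.9590]
Step 5: x=[3.6909 11.2550] v=[-1.2561 -0.1898]
Step 6: x=[3.8610 10.8870] v=[0.6805 -1.4719]
Step 7: x=[4.4268 10.2658] v=[2.2630 -2.4849]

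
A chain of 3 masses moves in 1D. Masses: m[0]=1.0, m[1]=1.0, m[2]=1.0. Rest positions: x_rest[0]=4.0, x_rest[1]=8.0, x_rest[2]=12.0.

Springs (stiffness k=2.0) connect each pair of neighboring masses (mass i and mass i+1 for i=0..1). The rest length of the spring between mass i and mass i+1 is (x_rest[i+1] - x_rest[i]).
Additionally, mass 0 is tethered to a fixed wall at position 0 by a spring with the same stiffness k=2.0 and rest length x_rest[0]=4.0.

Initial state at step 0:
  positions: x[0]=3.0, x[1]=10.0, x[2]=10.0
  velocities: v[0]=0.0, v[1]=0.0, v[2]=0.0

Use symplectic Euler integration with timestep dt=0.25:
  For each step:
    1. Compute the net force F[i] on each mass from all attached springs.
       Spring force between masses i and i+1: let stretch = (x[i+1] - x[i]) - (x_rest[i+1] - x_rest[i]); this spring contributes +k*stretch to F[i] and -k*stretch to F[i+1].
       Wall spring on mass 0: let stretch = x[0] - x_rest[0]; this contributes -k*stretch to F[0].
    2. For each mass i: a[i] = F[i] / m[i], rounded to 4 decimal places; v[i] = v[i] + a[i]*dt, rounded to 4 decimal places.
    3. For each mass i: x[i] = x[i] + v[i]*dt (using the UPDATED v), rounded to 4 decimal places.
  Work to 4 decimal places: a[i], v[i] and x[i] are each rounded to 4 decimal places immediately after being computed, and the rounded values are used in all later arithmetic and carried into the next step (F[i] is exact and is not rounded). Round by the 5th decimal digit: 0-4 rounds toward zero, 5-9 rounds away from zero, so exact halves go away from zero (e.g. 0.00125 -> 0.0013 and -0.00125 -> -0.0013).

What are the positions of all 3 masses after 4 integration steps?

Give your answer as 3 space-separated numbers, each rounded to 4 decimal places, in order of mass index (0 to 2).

Step 0: x=[3.0000 10.0000 10.0000] v=[0.0000 0.0000 0.0000]
Step 1: x=[3.5000 9.1250 10.5000] v=[2.0000 -3.5000 2.0000]
Step 2: x=[4.2656 7.7188 11.3281] v=[3.0625 -5.6250 3.3125]
Step 3: x=[4.9297 6.3321 12.2051] v=[2.6563 -5.5470 3.5079]
Step 4: x=[5.1529 5.5042 12.8480] v=[0.8927 -3.3117 2.5714]

Answer: 5.1529 5.5042 12.8480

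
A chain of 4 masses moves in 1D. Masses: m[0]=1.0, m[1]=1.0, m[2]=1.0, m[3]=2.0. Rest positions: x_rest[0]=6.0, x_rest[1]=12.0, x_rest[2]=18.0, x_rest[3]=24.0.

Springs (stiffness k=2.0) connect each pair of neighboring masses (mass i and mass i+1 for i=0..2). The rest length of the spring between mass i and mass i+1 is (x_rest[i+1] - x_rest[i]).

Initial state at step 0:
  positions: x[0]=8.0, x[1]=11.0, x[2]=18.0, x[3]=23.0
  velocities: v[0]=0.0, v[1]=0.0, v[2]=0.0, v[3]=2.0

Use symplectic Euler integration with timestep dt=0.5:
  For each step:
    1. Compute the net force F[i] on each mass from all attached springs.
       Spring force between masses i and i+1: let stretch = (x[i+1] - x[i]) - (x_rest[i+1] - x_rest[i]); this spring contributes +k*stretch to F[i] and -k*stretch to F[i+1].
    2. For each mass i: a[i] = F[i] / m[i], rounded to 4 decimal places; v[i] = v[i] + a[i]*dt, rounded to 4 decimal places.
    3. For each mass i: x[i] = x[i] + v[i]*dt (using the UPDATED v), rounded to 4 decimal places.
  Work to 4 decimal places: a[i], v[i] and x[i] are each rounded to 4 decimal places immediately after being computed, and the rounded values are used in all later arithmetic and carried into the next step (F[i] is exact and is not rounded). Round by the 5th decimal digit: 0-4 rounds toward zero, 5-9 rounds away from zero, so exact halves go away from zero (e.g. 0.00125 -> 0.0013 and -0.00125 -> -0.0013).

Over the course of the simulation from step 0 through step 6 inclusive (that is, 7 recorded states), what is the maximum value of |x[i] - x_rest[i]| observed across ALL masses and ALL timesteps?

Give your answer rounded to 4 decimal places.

Answer: 3.8749

Derivation:
Step 0: x=[8.0000 11.0000 18.0000 23.0000] v=[0.0000 0.0000 0.0000 2.0000]
Step 1: x=[6.5000 13.0000 17.0000 24.2500] v=[-3.0000 4.0000 -2.0000 2.5000]
Step 2: x=[5.2500 13.7500 17.6250 25.1875] v=[-2.5000 1.5000 1.2500 1.8750]
Step 3: x=[5.2500 12.1875 20.0938 25.7344] v=[0.0000 -3.1250 4.9375 1.0938]
Step 4: x=[5.7188 11.1094 21.4297 26.3712] v=[0.9375 -2.1562 2.6718 1.2735]
Step 5: x=[5.8829 12.4962 20.0762 27.2726] v=[0.3281 2.7735 -2.7070 1.8028]
Step 6: x=[6.3536 14.3663 18.5309 27.8749] v=[0.9414 3.7402 -3.0906 1.2046]
Max displacement = 3.8749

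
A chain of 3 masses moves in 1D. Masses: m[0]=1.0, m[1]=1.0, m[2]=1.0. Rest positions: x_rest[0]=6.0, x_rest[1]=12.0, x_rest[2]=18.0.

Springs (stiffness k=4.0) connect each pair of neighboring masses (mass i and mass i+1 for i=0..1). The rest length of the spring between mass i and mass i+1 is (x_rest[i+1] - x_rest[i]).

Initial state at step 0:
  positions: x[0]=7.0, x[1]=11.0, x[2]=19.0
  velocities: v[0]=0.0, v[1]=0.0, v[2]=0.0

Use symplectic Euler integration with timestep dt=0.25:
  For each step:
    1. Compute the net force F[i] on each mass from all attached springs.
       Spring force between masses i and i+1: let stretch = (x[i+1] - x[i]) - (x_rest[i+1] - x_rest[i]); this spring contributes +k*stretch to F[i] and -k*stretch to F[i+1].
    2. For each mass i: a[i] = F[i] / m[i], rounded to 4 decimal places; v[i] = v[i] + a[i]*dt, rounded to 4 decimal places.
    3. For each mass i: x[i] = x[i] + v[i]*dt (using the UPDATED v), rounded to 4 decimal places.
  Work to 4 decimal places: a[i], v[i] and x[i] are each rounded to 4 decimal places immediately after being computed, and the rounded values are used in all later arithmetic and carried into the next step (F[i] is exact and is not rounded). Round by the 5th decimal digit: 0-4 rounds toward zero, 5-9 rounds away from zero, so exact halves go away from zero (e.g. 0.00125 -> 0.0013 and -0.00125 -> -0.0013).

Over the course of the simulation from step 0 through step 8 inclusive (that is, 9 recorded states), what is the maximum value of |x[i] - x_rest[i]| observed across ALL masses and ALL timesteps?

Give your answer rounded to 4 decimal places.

Step 0: x=[7.0000 11.0000 19.0000] v=[0.0000 0.0000 0.0000]
Step 1: x=[6.5000 12.0000 18.5000] v=[-2.0000 4.0000 -2.0000]
Step 2: x=[5.8750 13.2500 17.8750] v=[-2.5000 5.0000 -2.5000]
Step 3: x=[5.5938 13.8125 17.5938] v=[-1.1250 2.2500 -1.1250]
Step 4: x=[5.8672 13.2657 17.8672] v=[1.0937 -2.1874 1.0937]
Step 5: x=[6.4903 12.0196 18.4903] v=[2.4922 -4.9844 2.4922]
Step 6: x=[6.9957 11.0089 18.9957] v=[2.0215 -4.0430 2.0215]
Step 7: x=[7.0044 10.9916 19.0044] v=[0.0347 -0.0694 0.0347]
Step 8: x=[6.5099 11.9807 18.5099] v=[-1.9781 3.9562 -1.9781]
Max displacement = 1.8125

Answer: 1.8125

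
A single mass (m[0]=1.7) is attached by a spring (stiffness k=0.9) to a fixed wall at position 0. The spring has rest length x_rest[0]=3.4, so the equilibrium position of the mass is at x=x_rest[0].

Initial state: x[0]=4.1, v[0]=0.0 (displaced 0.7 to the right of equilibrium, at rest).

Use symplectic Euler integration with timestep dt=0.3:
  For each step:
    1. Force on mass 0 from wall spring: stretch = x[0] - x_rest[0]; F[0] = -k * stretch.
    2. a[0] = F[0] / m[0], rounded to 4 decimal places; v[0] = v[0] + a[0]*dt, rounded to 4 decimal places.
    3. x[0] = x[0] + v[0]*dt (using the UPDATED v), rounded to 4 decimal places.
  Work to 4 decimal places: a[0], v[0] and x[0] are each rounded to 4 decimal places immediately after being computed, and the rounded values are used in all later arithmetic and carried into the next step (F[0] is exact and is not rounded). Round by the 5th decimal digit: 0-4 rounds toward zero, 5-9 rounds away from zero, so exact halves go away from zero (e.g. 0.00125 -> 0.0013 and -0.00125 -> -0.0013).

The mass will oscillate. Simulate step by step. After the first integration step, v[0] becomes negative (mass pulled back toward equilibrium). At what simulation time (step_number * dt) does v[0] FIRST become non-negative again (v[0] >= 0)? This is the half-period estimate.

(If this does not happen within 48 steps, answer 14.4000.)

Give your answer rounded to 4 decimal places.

Answer: 4.5000

Derivation:
Step 0: x=[4.1000] v=[0.0000]
Step 1: x=[4.0666] v=[-0.1112]
Step 2: x=[4.0015] v=[-0.2171]
Step 3: x=[3.9077] v=[-0.3126]
Step 4: x=[3.7897] v=[-0.3932]
Step 5: x=[3.6532] v=[-0.4551]
Step 6: x=[3.5046] v=[-0.4953]
Step 7: x=[3.3510] v=[-0.5119]
Step 8: x=[3.1998] v=[-0.5041]
Step 9: x=[3.0581] v=[-0.4723]
Step 10: x=[2.9327] v=[-0.4180]
Step 11: x=[2.8296] v=[-0.3438]
Step 12: x=[2.7536] v=[-0.2532]
Step 13: x=[2.7085] v=[-0.1505]
Step 14: x=[2.6963] v=[-0.0407]
Step 15: x=[2.7176] v=[0.0711]
First v>=0 after going negative at step 15, time=4.5000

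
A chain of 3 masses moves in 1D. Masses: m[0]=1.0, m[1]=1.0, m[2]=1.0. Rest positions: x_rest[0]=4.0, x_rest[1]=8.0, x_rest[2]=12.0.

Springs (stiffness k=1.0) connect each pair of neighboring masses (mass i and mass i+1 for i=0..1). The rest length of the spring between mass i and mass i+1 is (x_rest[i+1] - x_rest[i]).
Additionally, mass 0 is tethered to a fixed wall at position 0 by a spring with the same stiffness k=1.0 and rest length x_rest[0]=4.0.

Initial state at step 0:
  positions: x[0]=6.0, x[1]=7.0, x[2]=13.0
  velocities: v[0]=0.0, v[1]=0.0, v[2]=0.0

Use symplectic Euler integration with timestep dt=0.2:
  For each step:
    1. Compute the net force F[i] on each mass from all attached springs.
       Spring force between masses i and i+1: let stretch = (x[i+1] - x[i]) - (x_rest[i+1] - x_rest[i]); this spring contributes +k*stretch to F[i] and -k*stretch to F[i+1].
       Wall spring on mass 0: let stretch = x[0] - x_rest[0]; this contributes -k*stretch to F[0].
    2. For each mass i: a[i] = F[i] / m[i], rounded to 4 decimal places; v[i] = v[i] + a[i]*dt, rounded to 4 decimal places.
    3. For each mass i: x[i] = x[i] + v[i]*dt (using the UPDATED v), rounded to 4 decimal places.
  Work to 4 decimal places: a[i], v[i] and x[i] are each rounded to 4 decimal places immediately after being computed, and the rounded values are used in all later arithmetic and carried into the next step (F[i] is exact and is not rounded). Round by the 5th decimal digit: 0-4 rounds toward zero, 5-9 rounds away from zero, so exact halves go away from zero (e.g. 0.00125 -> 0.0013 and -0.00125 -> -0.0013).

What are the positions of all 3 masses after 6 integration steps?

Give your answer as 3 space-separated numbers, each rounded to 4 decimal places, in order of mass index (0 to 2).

Step 0: x=[6.0000 7.0000 13.0000] v=[0.0000 0.0000 0.0000]
Step 1: x=[5.8000 7.2000 12.9200] v=[-1.0000 1.0000 -0.4000]
Step 2: x=[5.4240 7.5728 12.7712] v=[-1.8800 1.8640 -0.7440]
Step 3: x=[4.9170 8.0676 12.5745] v=[-2.5350 2.4739 -0.9837]
Step 4: x=[4.3393 8.6166 12.3575] v=[-2.8883 2.7452 -1.0851]
Step 5: x=[3.7592 9.1442 12.1508] v=[-2.9007 2.6379 -1.0333]
Step 6: x=[3.2441 9.5766 11.9839] v=[-2.5755 2.1622 -0.8346]

Answer: 3.2441 9.5766 11.9839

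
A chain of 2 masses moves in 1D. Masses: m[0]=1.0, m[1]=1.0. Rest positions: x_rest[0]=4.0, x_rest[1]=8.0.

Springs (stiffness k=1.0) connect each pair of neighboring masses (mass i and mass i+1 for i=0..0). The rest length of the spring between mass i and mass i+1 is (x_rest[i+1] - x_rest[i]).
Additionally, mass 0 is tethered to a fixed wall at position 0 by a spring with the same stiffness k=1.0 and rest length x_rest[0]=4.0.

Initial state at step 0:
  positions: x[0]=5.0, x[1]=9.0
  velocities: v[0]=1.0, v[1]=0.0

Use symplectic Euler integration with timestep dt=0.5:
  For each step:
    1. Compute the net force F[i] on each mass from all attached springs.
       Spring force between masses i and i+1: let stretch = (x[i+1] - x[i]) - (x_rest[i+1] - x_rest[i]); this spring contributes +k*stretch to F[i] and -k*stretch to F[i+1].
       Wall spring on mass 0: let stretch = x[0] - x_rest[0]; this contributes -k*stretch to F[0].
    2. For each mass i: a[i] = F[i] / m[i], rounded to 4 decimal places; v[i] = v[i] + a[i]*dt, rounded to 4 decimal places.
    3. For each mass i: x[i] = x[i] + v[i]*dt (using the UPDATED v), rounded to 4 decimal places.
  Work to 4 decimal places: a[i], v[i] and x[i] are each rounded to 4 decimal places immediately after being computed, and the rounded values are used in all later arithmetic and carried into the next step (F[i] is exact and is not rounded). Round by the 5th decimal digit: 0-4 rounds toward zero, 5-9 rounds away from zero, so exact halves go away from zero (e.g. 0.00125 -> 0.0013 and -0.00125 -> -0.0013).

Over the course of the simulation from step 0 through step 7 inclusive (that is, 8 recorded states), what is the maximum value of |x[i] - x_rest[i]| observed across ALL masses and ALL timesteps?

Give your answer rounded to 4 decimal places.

Answer: 1.2500

Derivation:
Step 0: x=[5.0000 9.0000] v=[1.0000 0.0000]
Step 1: x=[5.2500 9.0000] v=[0.5000 0.0000]
Step 2: x=[5.1250 9.0625] v=[-0.2500 0.1250]
Step 3: x=[4.7031 9.1407] v=[-0.8438 0.1563]
Step 4: x=[4.2148 9.1095] v=[-0.9766 -0.0625]
Step 5: x=[3.8965 8.8546] v=[-0.6367 -0.5099]
Step 6: x=[3.8436 8.3601] v=[-0.1059 -0.9890]
Step 7: x=[3.9589 7.7365] v=[0.2306 -1.2473]
Max displacement = 1.2500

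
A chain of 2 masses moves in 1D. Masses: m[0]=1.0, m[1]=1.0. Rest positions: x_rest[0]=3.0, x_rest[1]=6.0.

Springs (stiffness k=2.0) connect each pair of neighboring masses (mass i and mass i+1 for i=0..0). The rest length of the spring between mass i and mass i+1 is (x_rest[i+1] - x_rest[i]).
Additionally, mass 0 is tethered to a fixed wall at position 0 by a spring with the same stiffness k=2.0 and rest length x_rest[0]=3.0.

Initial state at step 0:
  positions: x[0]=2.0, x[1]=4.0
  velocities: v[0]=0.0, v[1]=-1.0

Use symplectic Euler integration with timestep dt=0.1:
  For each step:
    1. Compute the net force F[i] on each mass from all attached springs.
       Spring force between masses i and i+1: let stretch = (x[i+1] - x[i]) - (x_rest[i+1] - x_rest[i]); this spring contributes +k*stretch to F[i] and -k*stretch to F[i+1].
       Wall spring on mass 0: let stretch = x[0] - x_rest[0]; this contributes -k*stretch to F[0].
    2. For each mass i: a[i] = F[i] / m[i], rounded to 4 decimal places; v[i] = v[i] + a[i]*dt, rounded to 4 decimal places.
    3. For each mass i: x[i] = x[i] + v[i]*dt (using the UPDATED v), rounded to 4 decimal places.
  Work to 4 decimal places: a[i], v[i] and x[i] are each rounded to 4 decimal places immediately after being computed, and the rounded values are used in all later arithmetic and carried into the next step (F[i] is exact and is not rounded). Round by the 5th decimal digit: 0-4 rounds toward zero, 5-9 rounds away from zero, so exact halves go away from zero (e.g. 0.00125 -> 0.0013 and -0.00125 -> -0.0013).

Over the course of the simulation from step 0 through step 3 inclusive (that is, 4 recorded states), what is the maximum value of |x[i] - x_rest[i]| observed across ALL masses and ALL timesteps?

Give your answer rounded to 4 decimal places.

Step 0: x=[2.0000 4.0000] v=[0.0000 -1.0000]
Step 1: x=[2.0000 3.9200] v=[0.0000 -0.8000]
Step 2: x=[1.9984 3.8616] v=[-0.0160 -0.5840]
Step 3: x=[1.9941 3.8259] v=[-0.0430 -0.3566]
Max displacement = 2.1741

Answer: 2.1741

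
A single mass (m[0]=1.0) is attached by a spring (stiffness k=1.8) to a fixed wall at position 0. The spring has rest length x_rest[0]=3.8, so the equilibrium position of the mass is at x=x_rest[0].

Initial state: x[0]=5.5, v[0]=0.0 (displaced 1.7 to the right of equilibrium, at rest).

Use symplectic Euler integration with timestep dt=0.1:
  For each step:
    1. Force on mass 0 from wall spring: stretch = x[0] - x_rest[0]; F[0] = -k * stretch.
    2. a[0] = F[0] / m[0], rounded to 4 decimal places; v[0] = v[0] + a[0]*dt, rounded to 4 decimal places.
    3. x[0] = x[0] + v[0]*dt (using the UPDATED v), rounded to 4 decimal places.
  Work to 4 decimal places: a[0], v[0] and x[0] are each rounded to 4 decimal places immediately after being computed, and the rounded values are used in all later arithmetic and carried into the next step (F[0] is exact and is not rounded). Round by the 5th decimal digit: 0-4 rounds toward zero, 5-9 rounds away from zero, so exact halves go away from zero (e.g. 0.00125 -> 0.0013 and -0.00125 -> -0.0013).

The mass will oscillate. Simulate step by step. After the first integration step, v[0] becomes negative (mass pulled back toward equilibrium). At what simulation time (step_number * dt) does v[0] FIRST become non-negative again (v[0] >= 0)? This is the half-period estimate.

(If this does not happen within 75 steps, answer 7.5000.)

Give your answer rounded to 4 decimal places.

Answer: 2.4000

Derivation:
Step 0: x=[5.5000] v=[0.0000]
Step 1: x=[5.4694] v=[-0.3060]
Step 2: x=[5.4088] v=[-0.6065]
Step 3: x=[5.3192] v=[-0.8961]
Step 4: x=[5.2022] v=[-1.1696]
Step 5: x=[5.0600] v=[-1.4220]
Step 6: x=[4.8951] v=[-1.6488]
Step 7: x=[4.7105] v=[-1.8459]
Step 8: x=[4.5095] v=[-2.0098]
Step 9: x=[4.2958] v=[-2.1375]
Step 10: x=[4.0731] v=[-2.2267]
Step 11: x=[3.8455] v=[-2.2759]
Step 12: x=[3.6171] v=[-2.2841]
Step 13: x=[3.3920] v=[-2.2512]
Step 14: x=[3.1742] v=[-2.1778]
Step 15: x=[2.9677] v=[-2.0652]
Step 16: x=[2.7762] v=[-1.9154]
Step 17: x=[2.6031] v=[-1.7311]
Step 18: x=[2.4515] v=[-1.5157]
Step 19: x=[2.3242] v=[-1.2730]
Step 20: x=[2.2235] v=[-1.0074]
Step 21: x=[2.1511] v=[-0.7236]
Step 22: x=[2.1084] v=[-0.4268]
Step 23: x=[2.0962] v=[-0.1223]
Step 24: x=[2.1146] v=[0.1844]
First v>=0 after going negative at step 24, time=2.4000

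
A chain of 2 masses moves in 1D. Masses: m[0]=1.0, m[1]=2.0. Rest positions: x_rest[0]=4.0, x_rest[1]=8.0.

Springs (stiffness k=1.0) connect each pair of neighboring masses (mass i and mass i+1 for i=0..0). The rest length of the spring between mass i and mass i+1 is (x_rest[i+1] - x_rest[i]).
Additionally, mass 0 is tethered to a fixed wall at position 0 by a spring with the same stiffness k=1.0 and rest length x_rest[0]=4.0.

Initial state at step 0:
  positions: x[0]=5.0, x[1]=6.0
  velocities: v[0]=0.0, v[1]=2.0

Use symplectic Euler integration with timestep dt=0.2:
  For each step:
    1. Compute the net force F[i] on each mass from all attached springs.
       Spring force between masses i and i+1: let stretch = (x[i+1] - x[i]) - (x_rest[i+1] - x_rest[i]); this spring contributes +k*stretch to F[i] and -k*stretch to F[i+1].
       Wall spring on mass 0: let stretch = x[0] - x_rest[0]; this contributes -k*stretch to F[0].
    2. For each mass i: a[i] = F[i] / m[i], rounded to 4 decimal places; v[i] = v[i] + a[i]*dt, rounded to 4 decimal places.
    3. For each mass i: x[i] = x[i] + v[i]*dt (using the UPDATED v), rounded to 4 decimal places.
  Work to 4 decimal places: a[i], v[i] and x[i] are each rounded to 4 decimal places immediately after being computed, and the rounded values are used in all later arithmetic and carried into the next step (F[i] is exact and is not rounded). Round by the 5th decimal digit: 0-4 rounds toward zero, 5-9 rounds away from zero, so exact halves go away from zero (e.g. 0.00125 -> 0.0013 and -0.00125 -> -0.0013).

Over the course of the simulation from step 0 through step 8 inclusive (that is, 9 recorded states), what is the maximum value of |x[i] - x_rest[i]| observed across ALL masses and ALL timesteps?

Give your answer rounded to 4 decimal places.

Answer: 2.0364

Derivation:
Step 0: x=[5.0000 6.0000] v=[0.0000 2.0000]
Step 1: x=[4.8400 6.4600] v=[-0.8000 2.3000]
Step 2: x=[4.5512 6.9676] v=[-1.4440 2.5380]
Step 3: x=[4.1770 7.5069] v=[-1.8710 2.6964]
Step 4: x=[3.7689 8.0596] v=[-2.0404 2.7634]
Step 5: x=[3.3817 8.6065] v=[-1.9360 2.7343]
Step 6: x=[3.0682 9.1289] v=[-1.5674 2.6118]
Step 7: x=[2.8744 9.6100] v=[-0.9689 2.4057]
Step 8: x=[2.8351 10.0364] v=[-0.1967 2.1321]
Max displacement = 2.0364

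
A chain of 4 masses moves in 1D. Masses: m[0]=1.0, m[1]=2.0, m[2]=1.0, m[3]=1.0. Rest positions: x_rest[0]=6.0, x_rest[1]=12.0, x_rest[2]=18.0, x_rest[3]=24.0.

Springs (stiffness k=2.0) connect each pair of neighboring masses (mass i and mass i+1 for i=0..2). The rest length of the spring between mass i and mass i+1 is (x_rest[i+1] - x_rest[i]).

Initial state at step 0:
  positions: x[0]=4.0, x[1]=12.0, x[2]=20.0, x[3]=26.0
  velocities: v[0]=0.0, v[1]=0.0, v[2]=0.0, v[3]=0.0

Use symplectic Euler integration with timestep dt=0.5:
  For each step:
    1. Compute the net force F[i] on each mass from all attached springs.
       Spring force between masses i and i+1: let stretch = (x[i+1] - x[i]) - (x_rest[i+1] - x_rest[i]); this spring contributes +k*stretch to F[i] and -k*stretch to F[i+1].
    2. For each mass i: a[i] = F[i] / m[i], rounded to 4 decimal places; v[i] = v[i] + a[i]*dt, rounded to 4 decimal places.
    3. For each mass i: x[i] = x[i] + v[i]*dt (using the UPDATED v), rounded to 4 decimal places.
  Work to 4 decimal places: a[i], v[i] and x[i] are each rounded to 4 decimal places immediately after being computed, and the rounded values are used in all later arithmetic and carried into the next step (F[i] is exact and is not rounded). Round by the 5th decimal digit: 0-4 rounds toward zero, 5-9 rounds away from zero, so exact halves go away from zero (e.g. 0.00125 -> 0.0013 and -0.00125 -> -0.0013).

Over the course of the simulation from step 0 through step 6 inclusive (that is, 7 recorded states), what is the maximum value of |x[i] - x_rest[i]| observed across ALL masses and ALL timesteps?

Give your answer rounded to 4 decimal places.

Answer: 2.1875

Derivation:
Step 0: x=[4.0000 12.0000 20.0000 26.0000] v=[0.0000 0.0000 0.0000 0.0000]
Step 1: x=[5.0000 12.0000 19.0000 26.0000] v=[2.0000 0.0000 -2.0000 0.0000]
Step 2: x=[6.5000 12.0000 18.0000 25.5000] v=[3.0000 0.0000 -2.0000 -1.0000]
Step 3: x=[7.7500 12.1250 17.7500 24.2500] v=[2.5000 0.2500 -0.5000 -2.5000]
Step 4: x=[8.1875 12.5625 17.9375 22.7500] v=[0.8750 0.8750 0.3750 -3.0000]
Step 5: x=[7.8125 13.2500 17.8438 21.8438] v=[-0.7500 1.3750 -0.1875 -1.8125]
Step 6: x=[7.1563 13.7266 17.4532 21.9376] v=[-1.3125 0.9532 -0.7813 0.1875]
Max displacement = 2.1875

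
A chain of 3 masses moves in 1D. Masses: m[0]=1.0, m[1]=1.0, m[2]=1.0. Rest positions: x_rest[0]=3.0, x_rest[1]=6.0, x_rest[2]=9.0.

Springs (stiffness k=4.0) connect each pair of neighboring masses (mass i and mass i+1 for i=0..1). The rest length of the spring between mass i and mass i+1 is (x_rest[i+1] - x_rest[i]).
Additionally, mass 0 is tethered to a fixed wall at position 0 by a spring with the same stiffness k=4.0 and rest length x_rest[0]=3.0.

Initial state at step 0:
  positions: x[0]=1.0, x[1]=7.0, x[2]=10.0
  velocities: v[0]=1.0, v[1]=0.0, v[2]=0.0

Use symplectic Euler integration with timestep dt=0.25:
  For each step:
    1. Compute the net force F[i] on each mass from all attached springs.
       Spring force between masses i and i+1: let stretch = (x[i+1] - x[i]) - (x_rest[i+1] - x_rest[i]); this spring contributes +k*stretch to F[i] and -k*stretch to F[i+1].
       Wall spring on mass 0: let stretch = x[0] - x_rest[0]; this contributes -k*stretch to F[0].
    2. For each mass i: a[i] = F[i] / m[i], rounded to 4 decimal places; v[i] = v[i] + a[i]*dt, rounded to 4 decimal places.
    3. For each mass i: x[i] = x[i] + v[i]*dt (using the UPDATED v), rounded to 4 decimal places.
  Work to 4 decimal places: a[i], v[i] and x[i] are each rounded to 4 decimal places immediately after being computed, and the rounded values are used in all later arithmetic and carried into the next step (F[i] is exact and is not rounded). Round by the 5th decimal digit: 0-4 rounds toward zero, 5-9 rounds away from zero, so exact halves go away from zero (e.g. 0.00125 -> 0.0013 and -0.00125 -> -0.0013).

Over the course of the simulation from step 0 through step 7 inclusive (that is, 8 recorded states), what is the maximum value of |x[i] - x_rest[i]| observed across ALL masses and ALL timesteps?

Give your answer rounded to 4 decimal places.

Step 0: x=[1.0000 7.0000 10.0000] v=[1.0000 0.0000 0.0000]
Step 1: x=[2.5000 6.2500 10.0000] v=[6.0000 -3.0000 0.0000]
Step 2: x=[4.3125 5.5000 9.8125] v=[7.2500 -3.0000 -0.7500]
Step 3: x=[5.3438 5.5313 9.2969] v=[4.1250 0.1250 -2.0625]
Step 4: x=[5.0860 6.4571 8.5899] v=[-1.0313 3.7031 -2.8281]
Step 5: x=[3.8995 7.5733 8.0997] v=[-4.7462 4.4648 -1.9609]
Step 6: x=[2.6565 7.9027 8.2279] v=[-4.9719 1.3174 0.5127]
Step 7: x=[2.0610 7.0018 9.0248] v=[-2.3822 -3.6036 3.1875]
Max displacement = 2.3438

Answer: 2.3438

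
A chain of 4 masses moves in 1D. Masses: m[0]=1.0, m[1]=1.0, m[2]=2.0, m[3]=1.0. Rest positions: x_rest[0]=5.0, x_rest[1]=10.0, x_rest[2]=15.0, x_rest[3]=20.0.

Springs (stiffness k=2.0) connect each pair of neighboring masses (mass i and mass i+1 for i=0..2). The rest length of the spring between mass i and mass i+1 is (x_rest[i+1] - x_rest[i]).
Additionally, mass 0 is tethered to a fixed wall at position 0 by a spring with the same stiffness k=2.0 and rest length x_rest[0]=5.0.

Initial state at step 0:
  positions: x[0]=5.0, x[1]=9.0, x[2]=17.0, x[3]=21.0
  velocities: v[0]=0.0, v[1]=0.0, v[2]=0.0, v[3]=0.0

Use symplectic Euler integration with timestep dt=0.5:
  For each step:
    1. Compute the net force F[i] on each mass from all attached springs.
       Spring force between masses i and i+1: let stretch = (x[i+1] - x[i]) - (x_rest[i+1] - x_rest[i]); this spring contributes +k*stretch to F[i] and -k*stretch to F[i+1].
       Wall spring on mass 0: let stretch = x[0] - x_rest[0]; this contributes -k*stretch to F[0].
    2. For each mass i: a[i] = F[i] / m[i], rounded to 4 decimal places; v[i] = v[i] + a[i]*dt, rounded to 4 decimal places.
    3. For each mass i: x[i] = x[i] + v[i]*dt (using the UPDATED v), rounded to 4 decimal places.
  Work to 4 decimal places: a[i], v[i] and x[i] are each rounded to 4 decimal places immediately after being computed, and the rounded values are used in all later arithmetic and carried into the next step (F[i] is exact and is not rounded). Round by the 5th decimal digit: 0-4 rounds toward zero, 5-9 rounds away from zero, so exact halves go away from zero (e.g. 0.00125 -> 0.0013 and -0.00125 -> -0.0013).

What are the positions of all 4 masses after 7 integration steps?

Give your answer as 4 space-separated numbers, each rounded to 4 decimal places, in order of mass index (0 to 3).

Step 0: x=[5.0000 9.0000 17.0000 21.0000] v=[0.0000 0.0000 0.0000 0.0000]
Step 1: x=[4.5000 11.0000 16.0000 21.5000] v=[-1.0000 4.0000 -2.0000 1.0000]
Step 2: x=[5.0000 12.2500 15.1250 21.7500] v=[1.0000 2.5000 -1.7500 0.5000]
Step 3: x=[6.6250 11.3125 15.1875 21.1875] v=[3.2500 -1.8750 0.1250 -1.1250]
Step 4: x=[7.2813 9.9688 15.7813 20.1250] v=[1.3125 -2.6875 1.1875 -2.1250]
Step 5: x=[5.6407 10.1876 16.0079 19.3907] v=[-3.2813 0.4375 0.4531 -1.4687]
Step 6: x=[3.4532 11.0431 15.6251 19.4650] v=[-4.3751 1.7109 -0.7657 0.1485]
Step 7: x=[3.3340 10.3946 15.0567 20.1193] v=[-0.2384 -1.2970 -1.1368 1.3086]

Answer: 3.3340 10.3946 15.0567 20.1193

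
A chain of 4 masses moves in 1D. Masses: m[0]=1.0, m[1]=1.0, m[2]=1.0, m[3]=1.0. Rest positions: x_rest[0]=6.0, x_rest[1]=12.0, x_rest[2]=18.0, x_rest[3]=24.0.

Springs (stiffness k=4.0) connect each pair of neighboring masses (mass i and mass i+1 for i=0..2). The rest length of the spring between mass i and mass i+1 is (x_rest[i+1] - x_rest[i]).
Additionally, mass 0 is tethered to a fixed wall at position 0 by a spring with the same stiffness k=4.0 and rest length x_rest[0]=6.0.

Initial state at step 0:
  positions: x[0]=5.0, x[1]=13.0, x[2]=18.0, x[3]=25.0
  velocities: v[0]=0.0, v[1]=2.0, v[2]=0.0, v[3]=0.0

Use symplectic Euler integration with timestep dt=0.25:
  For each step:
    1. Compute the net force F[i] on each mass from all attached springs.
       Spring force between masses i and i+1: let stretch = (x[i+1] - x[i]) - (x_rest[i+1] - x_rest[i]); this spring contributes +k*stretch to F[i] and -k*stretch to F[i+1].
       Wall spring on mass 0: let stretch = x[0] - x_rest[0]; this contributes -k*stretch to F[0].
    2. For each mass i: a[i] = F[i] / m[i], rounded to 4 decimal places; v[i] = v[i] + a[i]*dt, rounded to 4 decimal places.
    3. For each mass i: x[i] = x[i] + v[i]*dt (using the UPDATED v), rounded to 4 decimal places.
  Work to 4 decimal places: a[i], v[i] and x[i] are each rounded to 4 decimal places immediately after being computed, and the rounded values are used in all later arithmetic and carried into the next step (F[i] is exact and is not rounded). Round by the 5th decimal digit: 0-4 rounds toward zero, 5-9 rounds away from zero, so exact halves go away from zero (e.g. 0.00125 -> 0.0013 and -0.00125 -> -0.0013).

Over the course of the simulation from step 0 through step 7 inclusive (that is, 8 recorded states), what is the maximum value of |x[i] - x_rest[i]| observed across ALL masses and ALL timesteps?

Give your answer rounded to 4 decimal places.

Answer: 1.8704

Derivation:
Step 0: x=[5.0000 13.0000 18.0000 25.0000] v=[0.0000 2.0000 0.0000 0.0000]
Step 1: x=[5.7500 12.7500 18.5000 24.7500] v=[3.0000 -1.0000 2.0000 -1.0000]
Step 2: x=[6.8125 12.1875 19.1250 24.4375] v=[4.2500 -2.2500 2.5000 -1.2500]
Step 3: x=[7.5156 12.0156 19.3438 24.2969] v=[2.8125 -0.6875 0.8750 -0.5625]
Step 4: x=[7.4648 12.5508 18.9688 24.4180] v=[-0.2031 2.1407 -1.5001 0.4844]
Step 5: x=[6.8193 13.4190 18.3516 24.6768] v=[-2.5819 3.4727 -2.4689 1.0352]
Step 6: x=[6.1189 13.8704 18.0825 24.8543] v=[-2.8015 1.8056 -1.0763 0.7100]
Step 7: x=[5.8267 13.4370 18.4534 24.8389] v=[-1.1689 -1.7338 1.4834 -0.0618]
Max displacement = 1.8704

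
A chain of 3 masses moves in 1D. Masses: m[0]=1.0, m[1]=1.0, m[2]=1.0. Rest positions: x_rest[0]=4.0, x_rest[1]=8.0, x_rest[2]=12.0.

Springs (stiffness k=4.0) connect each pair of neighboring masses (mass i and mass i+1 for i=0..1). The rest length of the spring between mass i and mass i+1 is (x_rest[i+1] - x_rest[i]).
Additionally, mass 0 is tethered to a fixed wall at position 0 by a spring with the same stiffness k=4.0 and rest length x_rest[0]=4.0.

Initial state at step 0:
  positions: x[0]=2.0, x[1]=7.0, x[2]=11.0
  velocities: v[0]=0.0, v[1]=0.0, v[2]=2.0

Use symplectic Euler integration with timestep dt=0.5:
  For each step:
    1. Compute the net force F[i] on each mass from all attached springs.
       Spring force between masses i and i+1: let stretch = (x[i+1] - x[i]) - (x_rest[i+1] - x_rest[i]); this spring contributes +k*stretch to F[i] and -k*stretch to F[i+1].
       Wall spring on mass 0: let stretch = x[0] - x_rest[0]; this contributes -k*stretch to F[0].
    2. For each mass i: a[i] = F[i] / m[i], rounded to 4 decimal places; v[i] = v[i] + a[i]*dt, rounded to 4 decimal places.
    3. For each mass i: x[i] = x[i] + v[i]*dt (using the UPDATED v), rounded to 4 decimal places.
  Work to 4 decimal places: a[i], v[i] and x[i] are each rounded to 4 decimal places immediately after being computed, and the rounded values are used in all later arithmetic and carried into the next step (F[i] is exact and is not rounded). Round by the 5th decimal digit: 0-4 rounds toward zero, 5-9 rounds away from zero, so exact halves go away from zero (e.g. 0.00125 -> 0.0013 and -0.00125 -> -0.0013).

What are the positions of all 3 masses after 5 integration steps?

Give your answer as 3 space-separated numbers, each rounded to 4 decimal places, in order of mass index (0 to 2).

Answer: 3.0000 11.0000 14.0000

Derivation:
Step 0: x=[2.0000 7.0000 11.0000] v=[0.0000 0.0000 2.0000]
Step 1: x=[5.0000 6.0000 12.0000] v=[6.0000 -2.0000 2.0000]
Step 2: x=[4.0000 10.0000 11.0000] v=[-2.0000 8.0000 -2.0000]
Step 3: x=[5.0000 9.0000 13.0000] v=[2.0000 -2.0000 4.0000]
Step 4: x=[5.0000 8.0000 15.0000] v=[0.0000 -2.0000 4.0000]
Step 5: x=[3.0000 11.0000 14.0000] v=[-4.0000 6.0000 -2.0000]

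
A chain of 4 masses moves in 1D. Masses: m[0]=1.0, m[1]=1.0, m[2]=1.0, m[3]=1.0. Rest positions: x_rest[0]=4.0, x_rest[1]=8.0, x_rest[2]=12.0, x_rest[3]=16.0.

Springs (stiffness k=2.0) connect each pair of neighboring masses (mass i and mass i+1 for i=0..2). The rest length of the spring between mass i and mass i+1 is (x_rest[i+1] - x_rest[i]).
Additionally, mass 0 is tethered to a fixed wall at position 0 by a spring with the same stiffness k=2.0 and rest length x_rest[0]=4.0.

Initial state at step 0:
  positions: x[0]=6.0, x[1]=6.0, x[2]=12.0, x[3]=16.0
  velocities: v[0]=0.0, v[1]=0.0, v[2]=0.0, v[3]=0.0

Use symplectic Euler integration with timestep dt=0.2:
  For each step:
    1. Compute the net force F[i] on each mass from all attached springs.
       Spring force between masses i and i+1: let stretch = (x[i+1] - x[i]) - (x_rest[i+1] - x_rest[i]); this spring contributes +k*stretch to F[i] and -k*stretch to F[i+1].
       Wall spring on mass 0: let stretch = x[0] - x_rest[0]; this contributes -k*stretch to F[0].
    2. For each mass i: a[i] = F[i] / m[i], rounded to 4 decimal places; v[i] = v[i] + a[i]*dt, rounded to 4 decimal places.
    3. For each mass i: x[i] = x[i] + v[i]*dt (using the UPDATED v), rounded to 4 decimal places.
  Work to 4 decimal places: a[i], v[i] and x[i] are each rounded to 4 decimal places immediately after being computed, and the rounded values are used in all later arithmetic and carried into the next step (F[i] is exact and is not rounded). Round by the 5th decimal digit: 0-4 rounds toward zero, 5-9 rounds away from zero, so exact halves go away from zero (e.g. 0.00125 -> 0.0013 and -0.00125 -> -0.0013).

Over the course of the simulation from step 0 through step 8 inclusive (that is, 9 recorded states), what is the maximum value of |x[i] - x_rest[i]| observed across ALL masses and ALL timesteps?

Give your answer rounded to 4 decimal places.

Answer: 2.1136

Derivation:
Step 0: x=[6.0000 6.0000 12.0000 16.0000] v=[0.0000 0.0000 0.0000 0.0000]
Step 1: x=[5.5200 6.4800 11.8400 16.0000] v=[-2.4000 2.4000 -0.8000 0.0000]
Step 2: x=[4.6752 7.3120 11.5840 15.9872] v=[-4.2240 4.1600 -1.2800 -0.0640]
Step 3: x=[3.6673 8.2748 11.3385 15.9421] v=[-5.0394 4.8141 -1.2275 -0.2253]
Step 4: x=[2.7346 9.1141 11.2162 15.8488] v=[-4.6633 4.1966 -0.6115 -0.4667]
Step 5: x=[2.0935 9.6112 11.2963 15.7049] v=[-3.2053 2.4856 0.4007 -0.7197]
Step 6: x=[1.8864 9.6417 11.5943 15.5283] v=[-1.0356 0.1526 1.4901 -0.8831]
Step 7: x=[2.1488 9.2080 12.0508 15.3570] v=[1.3120 -2.1685 2.2827 -0.8567]
Step 8: x=[2.8040 8.4370 12.5444 15.2412] v=[3.2762 -3.8551 2.4681 -0.5792]
Max displacement = 2.1136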